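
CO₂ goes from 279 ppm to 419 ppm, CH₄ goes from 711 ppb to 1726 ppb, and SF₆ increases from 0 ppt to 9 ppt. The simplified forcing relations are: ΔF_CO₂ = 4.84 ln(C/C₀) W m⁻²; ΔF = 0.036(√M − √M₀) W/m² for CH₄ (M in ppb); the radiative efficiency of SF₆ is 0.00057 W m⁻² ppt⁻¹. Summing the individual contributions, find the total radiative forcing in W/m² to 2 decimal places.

CO₂: 4.84 × ln(419/279) = 4.84 × ln(1.50179) = 4.84 × 0.40666 = 1.9682 W/m².
CH₄: 0.036 × (√1726 − √711) = 0.036 × (41.5452 − 26.6646) = 0.036 × 14.8806 = 0.5357 W/m².
SF₆: ΔF = 0.00057 × (9 − 0) = 0.00057 × 9 = 0.0051 W/m².
Total ΔF = 1.9682 + 0.5357 + 0.0051 = 2.5090 W/m².

ΔF = 2.51 W/m²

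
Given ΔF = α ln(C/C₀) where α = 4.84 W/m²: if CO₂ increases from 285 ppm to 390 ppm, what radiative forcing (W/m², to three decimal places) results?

CO₂: 4.84 × ln(390/285) = 4.84 × ln(1.36842) = 4.84 × 0.31366 = 1.5181 W/m².

ΔF = 1.518 W/m²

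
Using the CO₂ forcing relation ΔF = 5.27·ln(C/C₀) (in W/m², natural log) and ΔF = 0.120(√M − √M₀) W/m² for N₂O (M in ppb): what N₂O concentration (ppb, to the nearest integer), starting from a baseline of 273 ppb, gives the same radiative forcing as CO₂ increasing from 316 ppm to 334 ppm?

CO₂ forcing: 5.27 × ln(334/316) = 5.27 × 0.055399 = 0.29195 W/m².
Set 0.120(√M − √273) = 0.29195: √M = 0.29195/0.120 + √273 = 2.4329 + 16.5227 = 18.9556.
M = (18.9556)² = 359.31 ppb.

M ≈ 359 ppb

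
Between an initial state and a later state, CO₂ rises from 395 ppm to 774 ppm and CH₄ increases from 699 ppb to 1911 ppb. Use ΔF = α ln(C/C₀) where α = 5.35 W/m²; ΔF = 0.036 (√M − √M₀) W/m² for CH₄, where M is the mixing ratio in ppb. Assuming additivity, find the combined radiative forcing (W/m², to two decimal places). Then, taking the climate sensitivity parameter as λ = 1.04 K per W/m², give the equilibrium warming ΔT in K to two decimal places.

ΔF = 4.22 W/m²; ΔT = 4.39 K

CO₂: 5.35 × ln(774/395) = 5.35 × ln(1.95949) = 5.35 × 0.67268 = 3.5988 W/m².
CH₄: 0.036 × (√1911 − √699) = 0.036 × (43.7150 − 26.4386) = 0.036 × 17.2764 = 0.6220 W/m².
Total ΔF = 3.5988 + 0.6220 = 4.2208 W/m².
ΔT = λ ΔF = 1.04 × 4.22 = 4.3888 K.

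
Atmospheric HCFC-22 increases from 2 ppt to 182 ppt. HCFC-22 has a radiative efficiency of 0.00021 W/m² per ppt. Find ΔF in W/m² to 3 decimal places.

ΔF = 0.038 W/m²

HCFC-22: ΔF = 0.00021 × (182 − 2) = 0.00021 × 180 = 0.0378 W/m².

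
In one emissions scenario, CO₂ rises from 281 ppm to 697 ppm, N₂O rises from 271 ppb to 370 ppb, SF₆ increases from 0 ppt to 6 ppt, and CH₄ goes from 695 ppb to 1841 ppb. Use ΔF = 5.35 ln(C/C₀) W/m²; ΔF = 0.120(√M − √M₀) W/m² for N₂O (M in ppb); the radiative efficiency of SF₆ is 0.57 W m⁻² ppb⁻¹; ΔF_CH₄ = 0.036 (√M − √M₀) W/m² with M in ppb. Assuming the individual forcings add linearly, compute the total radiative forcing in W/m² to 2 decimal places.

CO₂: 5.35 × ln(697/281) = 5.35 × ln(2.48043) = 5.35 × 0.90843 = 4.8601 W/m².
N₂O: 0.120 × (√370 − √271) = 0.120 × (19.2354 − 16.4621) = 0.120 × 2.7733 = 0.3328 W/m².
SF₆: Δ = 6 − 0 = 6 ppt = 0.006 ppb; ΔF = 0.57 × 0.006 = 0.0034 W/m².
CH₄: 0.036 × (√1841 − √695) = 0.036 × (42.9069 − 26.3629) = 0.036 × 16.5440 = 0.5956 W/m².
Total ΔF = 4.8601 + 0.3328 + 0.0034 + 0.5956 = 5.7919 W/m².

ΔF = 5.79 W/m²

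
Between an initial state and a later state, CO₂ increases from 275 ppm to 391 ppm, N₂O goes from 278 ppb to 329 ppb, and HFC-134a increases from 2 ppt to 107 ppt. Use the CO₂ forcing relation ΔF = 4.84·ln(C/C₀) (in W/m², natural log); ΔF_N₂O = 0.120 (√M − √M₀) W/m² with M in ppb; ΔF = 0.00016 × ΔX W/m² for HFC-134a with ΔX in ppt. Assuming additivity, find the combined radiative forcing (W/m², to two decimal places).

ΔF = 1.90 W/m²

CO₂: 4.84 × ln(391/275) = 4.84 × ln(1.42182) = 4.84 × 0.35194 = 1.7034 W/m².
N₂O: 0.120 × (√329 − √278) = 0.120 × (18.1384 − 16.6733) = 0.120 × 1.4651 = 0.1758 W/m².
HFC-134a: ΔF = 0.00016 × (107 − 2) = 0.00016 × 105 = 0.0168 W/m².
Total ΔF = 1.7034 + 0.1758 + 0.0168 = 1.8960 W/m².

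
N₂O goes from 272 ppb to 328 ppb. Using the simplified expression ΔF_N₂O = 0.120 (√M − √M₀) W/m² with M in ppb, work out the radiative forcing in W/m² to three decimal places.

ΔF = 0.194 W/m²

N₂O: 0.120 × (√328 − √272) = 0.120 × (18.1108 − 16.4924) = 0.120 × 1.6184 = 0.1942 W/m².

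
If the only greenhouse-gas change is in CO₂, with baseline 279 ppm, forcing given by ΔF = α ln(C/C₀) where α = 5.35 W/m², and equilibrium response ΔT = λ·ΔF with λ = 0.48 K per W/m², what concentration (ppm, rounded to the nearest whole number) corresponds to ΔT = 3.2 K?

C ≈ 970 ppm

Required forcing: ΔF = ΔT/λ = 3.2/0.48 = 6.6667 W/m².
Then ln(C/279) = ΔF/5.35 = 6.6667/5.35 = 1.24611.
So C = 279 × e^1.24611 = 279 × 3.47679 = 970.02 ppm.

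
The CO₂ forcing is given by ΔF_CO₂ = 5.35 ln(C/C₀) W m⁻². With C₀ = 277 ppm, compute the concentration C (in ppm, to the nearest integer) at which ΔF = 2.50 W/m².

C ≈ 442 ppm

Set 5.35 ln(C/277) = 2.50, so ln(C/277) = 2.50/5.35 = 0.46729.
Then C/277 = e^0.46729 = 1.59566, giving C = 277 × 1.59566 = 442.00 ppm.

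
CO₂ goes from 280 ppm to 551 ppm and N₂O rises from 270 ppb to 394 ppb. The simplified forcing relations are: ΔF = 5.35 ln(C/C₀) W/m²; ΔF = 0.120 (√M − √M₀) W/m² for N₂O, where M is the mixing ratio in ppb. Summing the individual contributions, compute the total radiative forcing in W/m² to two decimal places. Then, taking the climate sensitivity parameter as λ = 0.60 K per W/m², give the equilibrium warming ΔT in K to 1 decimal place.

CO₂: 5.35 × ln(551/280) = 5.35 × ln(1.96786) = 5.35 × 0.67695 = 3.6217 W/m².
N₂O: 0.120 × (√394 − √270) = 0.120 × (19.8494 − 16.4317) = 0.120 × 3.4177 = 0.4101 W/m².
Total ΔF = 3.6217 + 0.4101 = 4.0318 W/m².
ΔT = λ ΔF = 0.60 × 4.03 = 2.4180 K.

ΔF = 4.03 W/m²; ΔT = 2.4 K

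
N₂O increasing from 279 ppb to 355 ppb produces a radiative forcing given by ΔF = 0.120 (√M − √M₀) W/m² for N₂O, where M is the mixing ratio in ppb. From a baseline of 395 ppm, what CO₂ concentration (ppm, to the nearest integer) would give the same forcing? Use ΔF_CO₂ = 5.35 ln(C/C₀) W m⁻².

C ≈ 414 ppm

N₂O forcing: 0.120 × (√355 − √279) = 0.120 × (18.8414 − 16.7033) = 0.120 × 2.1381 = 0.25657 W/m².
Set 5.35 ln(C/395) = 0.25657: ln(C/395) = 0.25657/5.35 = 0.04796, so C = 395 × e^0.04796 = 395 × 1.04913 = 414.41 ppm.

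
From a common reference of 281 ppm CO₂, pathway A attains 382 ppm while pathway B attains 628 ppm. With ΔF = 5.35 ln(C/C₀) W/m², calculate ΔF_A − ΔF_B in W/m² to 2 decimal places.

ΔF_A − ΔF_B = -2.66 W/m²

ΔF_A = 5.35 ln(382/281) = 5.35 × 0.30707 = 1.6428 W/m².
ΔF_B = 5.35 ln(628/281) = 5.35 × 0.80419 = 4.3024 W/m².
Difference: 1.6428 − 4.3024 = -2.6596 W/m².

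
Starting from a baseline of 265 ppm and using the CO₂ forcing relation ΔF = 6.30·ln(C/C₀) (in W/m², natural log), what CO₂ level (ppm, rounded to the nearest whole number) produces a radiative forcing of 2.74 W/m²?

C ≈ 409 ppm

Set 6.30 ln(C/265) = 2.74, so ln(C/265) = 2.74/6.30 = 0.43492.
Then C/265 = e^0.43492 = 1.54484, giving C = 265 × 1.54484 = 409.38 ppm.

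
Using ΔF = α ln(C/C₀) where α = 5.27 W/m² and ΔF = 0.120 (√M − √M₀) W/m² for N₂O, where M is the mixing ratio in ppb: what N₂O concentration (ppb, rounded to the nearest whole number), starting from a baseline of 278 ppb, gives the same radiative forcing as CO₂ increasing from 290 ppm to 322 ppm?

CO₂ forcing: 5.27 × ln(322/290) = 5.27 × 0.104671 = 0.55162 W/m².
Set 0.120(√M − √278) = 0.55162: √M = 0.55162/0.120 + √278 = 4.5968 + 16.6733 = 21.2701.
M = (21.2701)² = 452.42 ppb.

M ≈ 452 ppb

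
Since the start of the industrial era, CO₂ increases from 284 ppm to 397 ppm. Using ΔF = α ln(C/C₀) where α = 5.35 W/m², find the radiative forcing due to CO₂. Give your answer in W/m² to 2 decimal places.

ΔF = 1.79 W/m²

CO₂ absorption bands are partially saturated, so forcing scales with the logarithm of the concentration ratio.
CO₂: 5.35 × ln(397/284) = 5.35 × ln(1.39789) = 5.35 × 0.33496 = 1.7920 W/m².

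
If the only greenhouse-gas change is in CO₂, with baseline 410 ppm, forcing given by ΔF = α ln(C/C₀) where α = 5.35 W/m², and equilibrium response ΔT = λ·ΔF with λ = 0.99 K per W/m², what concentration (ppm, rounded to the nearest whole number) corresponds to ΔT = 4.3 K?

Required forcing: ΔF = ΔT/λ = 4.3/0.99 = 4.3434 W/m².
Then ln(C/410) = ΔF/5.35 = 4.3434/5.35 = 0.81185.
So C = 410 × e^0.81185 = 410 × 2.25207 = 923.35 ppm.

C ≈ 923 ppm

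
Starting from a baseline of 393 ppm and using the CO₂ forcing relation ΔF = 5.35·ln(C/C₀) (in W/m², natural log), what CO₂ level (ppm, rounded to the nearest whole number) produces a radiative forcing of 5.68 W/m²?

Set 5.35 ln(C/393) = 5.68, so ln(C/393) = 5.68/5.35 = 1.06168.
Then C/393 = e^1.06168 = 2.89122, giving C = 393 × 2.89122 = 1136.25 ppm.

C ≈ 1136 ppm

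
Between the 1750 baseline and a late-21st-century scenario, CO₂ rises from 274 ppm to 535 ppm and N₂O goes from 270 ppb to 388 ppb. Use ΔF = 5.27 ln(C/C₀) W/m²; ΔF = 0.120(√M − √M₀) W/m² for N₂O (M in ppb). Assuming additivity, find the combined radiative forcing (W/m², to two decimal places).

CO₂: 5.27 × ln(535/274) = 5.27 × ln(1.95255) = 5.27 × 0.66914 = 3.5264 W/m².
N₂O: 0.120 × (√388 − √270) = 0.120 × (19.6977 − 16.4317) = 0.120 × 3.2660 = 0.3919 W/m².
Total ΔF = 3.5264 + 0.3919 = 3.9183 W/m².

ΔF = 3.92 W/m²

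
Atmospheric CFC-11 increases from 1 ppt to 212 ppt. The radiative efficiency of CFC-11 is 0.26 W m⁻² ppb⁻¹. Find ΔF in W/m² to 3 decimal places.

CFC-11: Δ = 212 − 1 = 211 ppt = 0.211 ppb; ΔF = 0.26 × 0.211 = 0.0549 W/m².

ΔF = 0.055 W/m²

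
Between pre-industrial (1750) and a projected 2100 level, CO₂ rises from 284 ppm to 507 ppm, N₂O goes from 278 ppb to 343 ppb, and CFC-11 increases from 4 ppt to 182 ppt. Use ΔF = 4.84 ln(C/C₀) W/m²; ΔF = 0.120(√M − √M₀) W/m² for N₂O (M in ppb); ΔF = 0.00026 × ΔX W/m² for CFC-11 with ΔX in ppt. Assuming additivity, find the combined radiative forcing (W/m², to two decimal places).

CO₂: 4.84 × ln(507/284) = 4.84 × ln(1.78521) = 4.84 × 0.57954 = 2.8050 W/m².
N₂O: 0.120 × (√343 − √278) = 0.120 × (18.5203 − 16.6733) = 0.120 × 1.8470 = 0.2216 W/m².
CFC-11: ΔF = 0.00026 × (182 − 4) = 0.00026 × 178 = 0.0463 W/m².
Total ΔF = 2.8050 + 0.2216 + 0.0463 = 3.0729 W/m².

ΔF = 3.07 W/m²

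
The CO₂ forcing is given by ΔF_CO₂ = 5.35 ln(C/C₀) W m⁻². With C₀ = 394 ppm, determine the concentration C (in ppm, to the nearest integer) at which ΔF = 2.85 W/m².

C ≈ 671 ppm

Set 5.35 ln(C/394) = 2.85, so ln(C/394) = 2.85/5.35 = 0.53271.
Then C/394 = e^0.53271 = 1.70354, giving C = 394 × 1.70354 = 671.19 ppm.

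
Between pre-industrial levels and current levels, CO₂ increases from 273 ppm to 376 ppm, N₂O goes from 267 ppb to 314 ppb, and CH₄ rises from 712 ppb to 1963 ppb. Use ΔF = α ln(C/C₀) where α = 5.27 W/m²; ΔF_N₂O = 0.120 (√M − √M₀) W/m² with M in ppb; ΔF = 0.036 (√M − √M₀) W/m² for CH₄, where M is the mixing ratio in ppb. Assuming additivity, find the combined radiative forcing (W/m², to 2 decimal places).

CO₂: 5.27 × ln(376/273) = 5.27 × ln(1.37729) = 5.27 × 0.32012 = 1.6870 W/m².
N₂O: 0.120 × (√314 − √267) = 0.120 × (17.7200 − 16.3401) = 0.120 × 1.3799 = 0.1656 W/m².
CH₄: 0.036 × (√1963 − √712) = 0.036 × (44.3058 − 26.6833) = 0.036 × 17.6225 = 0.6344 W/m².
Total ΔF = 1.6870 + 0.1656 + 0.6344 = 2.4870 W/m².

ΔF = 2.49 W/m²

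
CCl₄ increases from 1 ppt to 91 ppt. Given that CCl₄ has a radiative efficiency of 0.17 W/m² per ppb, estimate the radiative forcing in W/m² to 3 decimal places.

CCl₄: Δ = 91 − 1 = 90 ppt = 0.090 ppb; ΔF = 0.17 × 0.090 = 0.0153 W/m².

ΔF = 0.015 W/m²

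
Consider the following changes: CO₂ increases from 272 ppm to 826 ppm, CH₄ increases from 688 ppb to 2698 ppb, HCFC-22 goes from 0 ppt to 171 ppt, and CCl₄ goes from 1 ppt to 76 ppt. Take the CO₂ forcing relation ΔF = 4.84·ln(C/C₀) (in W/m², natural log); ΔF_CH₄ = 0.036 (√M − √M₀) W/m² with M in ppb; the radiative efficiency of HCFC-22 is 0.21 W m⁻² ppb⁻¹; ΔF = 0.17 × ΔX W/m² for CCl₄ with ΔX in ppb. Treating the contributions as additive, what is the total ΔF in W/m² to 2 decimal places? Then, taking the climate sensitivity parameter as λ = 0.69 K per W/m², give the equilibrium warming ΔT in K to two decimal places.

CO₂: 4.84 × ln(826/272) = 4.84 × ln(3.03676) = 4.84 × 1.11079 = 5.3762 W/m².
CH₄: 0.036 × (√2698 − √688) = 0.036 × (51.9423 − 26.2298) = 0.036 × 25.7125 = 0.9257 W/m².
HCFC-22: Δ = 171 − 0 = 171 ppt = 0.171 ppb; ΔF = 0.21 × 0.171 = 0.0359 W/m².
CCl₄: Δ = 76 − 1 = 75 ppt = 0.075 ppb; ΔF = 0.17 × 0.075 = 0.0128 W/m².
Total ΔF = 5.3762 + 0.9257 + 0.0359 + 0.0128 = 6.3506 W/m².
ΔT = λ ΔF = 0.69 × 6.35 = 4.3815 K.

ΔF = 6.35 W/m²; ΔT = 4.38 K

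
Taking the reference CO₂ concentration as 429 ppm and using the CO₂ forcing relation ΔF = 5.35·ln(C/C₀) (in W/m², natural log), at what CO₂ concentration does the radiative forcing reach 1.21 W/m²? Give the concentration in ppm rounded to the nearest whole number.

C ≈ 538 ppm

Set 5.35 ln(C/429) = 1.21, so ln(C/429) = 1.21/5.35 = 0.22617.
Then C/429 = e^0.22617 = 1.25379, giving C = 429 × 1.25379 = 537.88 ppm.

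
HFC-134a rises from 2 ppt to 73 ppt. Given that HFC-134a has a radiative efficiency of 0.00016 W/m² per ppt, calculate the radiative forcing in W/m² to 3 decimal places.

ΔF = 0.011 W/m²

HFC-134a: ΔF = 0.00016 × (73 − 2) = 0.00016 × 71 = 0.0114 W/m².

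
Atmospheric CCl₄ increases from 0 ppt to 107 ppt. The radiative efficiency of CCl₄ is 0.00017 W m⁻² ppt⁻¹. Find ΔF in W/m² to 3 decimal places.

CCl₄: ΔF = 0.00017 × (107 − 0) = 0.00017 × 107 = 0.0182 W/m².

ΔF = 0.018 W/m²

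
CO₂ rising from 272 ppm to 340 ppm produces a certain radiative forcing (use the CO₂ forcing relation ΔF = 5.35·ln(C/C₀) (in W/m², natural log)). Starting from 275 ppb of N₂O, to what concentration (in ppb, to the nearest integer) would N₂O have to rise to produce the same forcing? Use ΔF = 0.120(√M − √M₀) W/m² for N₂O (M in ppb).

M ≈ 704 ppb

CO₂ forcing: 5.35 × ln(340/272) = 5.35 × 0.223144 = 1.19382 W/m².
Set 0.120(√M − √275) = 1.19382: √M = 1.19382/0.120 + √275 = 9.9485 + 16.5831 = 26.5316.
M = (26.5316)² = 703.93 ppb.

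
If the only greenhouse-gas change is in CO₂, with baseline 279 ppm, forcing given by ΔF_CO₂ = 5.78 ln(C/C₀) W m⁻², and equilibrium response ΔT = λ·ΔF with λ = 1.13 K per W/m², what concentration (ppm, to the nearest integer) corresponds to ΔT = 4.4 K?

C ≈ 547 ppm

Required forcing: ΔF = ΔT/λ = 4.4/1.13 = 3.8938 W/m².
Then ln(C/279) = ΔF/5.78 = 3.8938/5.78 = 0.67367.
So C = 279 × e^0.67367 = 279 × 1.96142 = 547.24 ppm.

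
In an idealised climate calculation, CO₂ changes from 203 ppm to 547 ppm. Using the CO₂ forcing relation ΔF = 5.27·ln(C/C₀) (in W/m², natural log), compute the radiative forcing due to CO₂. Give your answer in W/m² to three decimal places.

CO₂ absorption bands are partially saturated, so forcing scales with the logarithm of the concentration ratio.
CO₂: 5.27 × ln(547/203) = 5.27 × ln(2.69458) = 5.27 × 0.99124 = 5.2238 W/m².

ΔF = 5.224 W/m²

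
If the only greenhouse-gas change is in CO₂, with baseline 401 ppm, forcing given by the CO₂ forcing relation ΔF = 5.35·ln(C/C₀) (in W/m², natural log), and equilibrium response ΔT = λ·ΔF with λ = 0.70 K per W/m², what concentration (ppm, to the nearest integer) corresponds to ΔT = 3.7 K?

Required forcing: ΔF = ΔT/λ = 3.7/0.70 = 5.2857 W/m².
Then ln(C/401) = ΔF/5.35 = 5.2857/5.35 = 0.98798.
So C = 401 × e^0.98798 = 401 × 2.68580 = 1077.01 ppm.

C ≈ 1077 ppm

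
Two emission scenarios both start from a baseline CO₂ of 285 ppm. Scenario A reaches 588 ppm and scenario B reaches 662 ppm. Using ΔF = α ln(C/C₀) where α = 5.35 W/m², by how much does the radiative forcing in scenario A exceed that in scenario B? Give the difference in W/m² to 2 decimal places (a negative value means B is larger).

ΔF_A = 5.35 ln(588/285) = 5.35 × 0.72424 = 3.8747 W/m².
ΔF_B = 5.35 ln(662/285) = 5.35 × 0.84278 = 4.5089 W/m².
Difference: 3.8747 − 4.5089 = -0.6342 W/m².

ΔF_A − ΔF_B = -0.63 W/m²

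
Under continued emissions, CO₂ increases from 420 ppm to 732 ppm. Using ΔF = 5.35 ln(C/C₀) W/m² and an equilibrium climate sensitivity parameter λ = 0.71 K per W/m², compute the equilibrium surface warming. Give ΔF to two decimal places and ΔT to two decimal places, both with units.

CO₂: 5.35 × ln(732/420) = 5.35 × ln(1.74286) = 5.35 × 0.55553 = 2.9721 W/m².
ΔT = λ ΔF = 0.71 × 2.97 = 2.1087 K.

ΔF = 2.97 W/m²; ΔT = 2.11 K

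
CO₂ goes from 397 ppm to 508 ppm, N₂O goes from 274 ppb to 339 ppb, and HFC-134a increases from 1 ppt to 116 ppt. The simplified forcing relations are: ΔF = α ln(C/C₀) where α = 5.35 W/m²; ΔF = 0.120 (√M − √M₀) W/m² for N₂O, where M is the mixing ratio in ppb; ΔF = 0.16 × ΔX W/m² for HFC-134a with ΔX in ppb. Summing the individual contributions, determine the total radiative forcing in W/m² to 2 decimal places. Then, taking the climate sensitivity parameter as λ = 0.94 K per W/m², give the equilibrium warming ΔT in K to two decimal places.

ΔF = 1.56 W/m²; ΔT = 1.47 K

CO₂: 5.35 × ln(508/397) = 5.35 × ln(1.27960) = 5.35 × 0.24655 = 1.3190 W/m².
N₂O: 0.120 × (√339 − √274) = 0.120 × (18.4120 − 16.5529) = 0.120 × 1.8591 = 0.2231 W/m².
HFC-134a: Δ = 116 − 1 = 115 ppt = 0.115 ppb; ΔF = 0.16 × 0.115 = 0.0184 W/m².
Total ΔF = 1.3190 + 0.2231 + 0.0184 = 1.5605 W/m².
ΔT = λ ΔF = 0.94 × 1.56 = 1.4664 K.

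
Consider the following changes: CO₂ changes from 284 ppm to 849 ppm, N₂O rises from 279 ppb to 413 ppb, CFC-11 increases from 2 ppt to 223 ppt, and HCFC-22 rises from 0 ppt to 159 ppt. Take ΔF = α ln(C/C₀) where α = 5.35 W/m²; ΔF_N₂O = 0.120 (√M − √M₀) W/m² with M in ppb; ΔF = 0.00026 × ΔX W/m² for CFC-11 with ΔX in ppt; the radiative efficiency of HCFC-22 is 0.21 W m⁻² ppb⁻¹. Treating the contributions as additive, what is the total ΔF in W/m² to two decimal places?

CO₂: 5.35 × ln(849/284) = 5.35 × ln(2.98944) = 5.35 × 1.09509 = 5.8587 W/m².
N₂O: 0.120 × (√413 − √279) = 0.120 × (20.3224 − 16.7033) = 0.120 × 3.6191 = 0.4343 W/m².
CFC-11: ΔF = 0.00026 × (223 − 2) = 0.00026 × 221 = 0.0575 W/m².
HCFC-22: Δ = 159 − 0 = 159 ppt = 0.159 ppb; ΔF = 0.21 × 0.159 = 0.0334 W/m².
Total ΔF = 5.8587 + 0.4343 + 0.0575 + 0.0334 = 6.3839 W/m².

ΔF = 6.38 W/m²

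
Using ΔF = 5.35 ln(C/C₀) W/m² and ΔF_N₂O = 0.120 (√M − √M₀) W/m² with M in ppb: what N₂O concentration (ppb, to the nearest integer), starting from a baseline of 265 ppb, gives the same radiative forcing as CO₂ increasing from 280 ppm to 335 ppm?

CO₂ forcing: 5.35 × ln(335/280) = 5.35 × 0.179341 = 0.95947 W/m².
Set 0.120(√M − √265) = 0.95947: √M = 0.95947/0.120 + √265 = 7.9956 + 16.2788 = 24.2744.
M = (24.2744)² = 589.25 ppb.

M ≈ 589 ppb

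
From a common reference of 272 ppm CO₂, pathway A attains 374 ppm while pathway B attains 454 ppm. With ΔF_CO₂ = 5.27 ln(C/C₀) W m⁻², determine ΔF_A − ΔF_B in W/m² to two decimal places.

ΔF_A = 5.27 ln(374/272) = 5.27 × 0.31845 = 1.6782 W/m².
ΔF_B = 5.27 ln(454/272) = 5.27 × 0.51230 = 2.6998 W/m².
Difference: 1.6782 − 2.6998 = -1.0216 W/m².

ΔF_A − ΔF_B = -1.02 W/m²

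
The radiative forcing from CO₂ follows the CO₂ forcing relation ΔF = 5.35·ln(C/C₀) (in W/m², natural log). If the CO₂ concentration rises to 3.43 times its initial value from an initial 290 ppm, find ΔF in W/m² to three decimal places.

Because the forcing depends only on the ratio C/C₀, the initial concentration does not enter.
ΔF = 5.35 × ln(3.43) = 5.35 × 1.23256 = 6.5942 W/m².

ΔF = 6.594 W/m²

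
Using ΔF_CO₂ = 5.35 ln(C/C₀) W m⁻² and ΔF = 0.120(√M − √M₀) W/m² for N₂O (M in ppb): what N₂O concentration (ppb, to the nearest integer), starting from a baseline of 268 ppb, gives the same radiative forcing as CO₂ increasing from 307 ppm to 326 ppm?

CO₂ forcing: 5.35 × ln(326/307) = 5.35 × 0.060050 = 0.32127 W/m².
Set 0.120(√M − √268) = 0.32127: √M = 0.32127/0.120 + √268 = 2.6773 + 16.3707 = 19.0480.
M = (19.0480)² = 362.83 ppb.

M ≈ 363 ppb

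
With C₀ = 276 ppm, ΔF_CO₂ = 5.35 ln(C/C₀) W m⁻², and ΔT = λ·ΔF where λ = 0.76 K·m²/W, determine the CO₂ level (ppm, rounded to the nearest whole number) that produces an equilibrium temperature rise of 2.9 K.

C ≈ 563 ppm

Required forcing: ΔF = ΔT/λ = 2.9/0.76 = 3.8158 W/m².
Then ln(C/276) = ΔF/5.35 = 3.8158/5.35 = 0.71323.
So C = 276 × e^0.71323 = 276 × 2.04057 = 563.20 ppm.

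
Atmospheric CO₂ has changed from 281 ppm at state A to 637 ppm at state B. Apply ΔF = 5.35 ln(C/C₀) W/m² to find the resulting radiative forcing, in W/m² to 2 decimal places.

CO₂: 5.35 × ln(637/281) = 5.35 × ln(2.26690) = 5.35 × 0.81841 = 4.3785 W/m².

ΔF = 4.38 W/m²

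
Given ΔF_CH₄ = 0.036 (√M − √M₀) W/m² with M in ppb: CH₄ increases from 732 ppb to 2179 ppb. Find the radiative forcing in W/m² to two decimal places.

CH₄: 0.036 × (√2179 − √732) = 0.036 × (46.6798 − 27.0555) = 0.036 × 19.6243 = 0.7065 W/m².

ΔF = 0.71 W/m²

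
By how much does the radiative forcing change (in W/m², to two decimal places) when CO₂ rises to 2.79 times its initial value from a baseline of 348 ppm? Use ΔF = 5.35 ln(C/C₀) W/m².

Because the forcing depends only on the ratio C/C₀, the initial concentration does not enter.
ΔF = 5.35 × ln(2.79) = 5.35 × 1.02604 = 5.4893 W/m².

ΔF = 5.49 W/m²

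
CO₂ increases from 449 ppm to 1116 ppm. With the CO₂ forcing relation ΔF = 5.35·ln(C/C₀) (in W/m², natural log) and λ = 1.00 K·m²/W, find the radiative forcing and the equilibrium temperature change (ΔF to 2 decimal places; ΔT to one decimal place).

CO₂: 5.35 × ln(1116/449) = 5.35 × ln(2.48552) = 5.35 × 0.91048 = 4.8711 W/m².
ΔT = λ ΔF = 1.00 × 4.87 = 4.8700 K.

ΔF = 4.87 W/m²; ΔT = 4.9 K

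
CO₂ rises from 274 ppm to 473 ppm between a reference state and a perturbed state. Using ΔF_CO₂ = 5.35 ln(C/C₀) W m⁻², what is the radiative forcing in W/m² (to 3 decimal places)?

CO₂ absorption bands are partially saturated, so forcing scales with the logarithm of the concentration ratio.
CO₂: 5.35 × ln(473/274) = 5.35 × ln(1.72628) = 5.35 × 0.54597 = 2.9209 W/m².

ΔF = 2.921 W/m²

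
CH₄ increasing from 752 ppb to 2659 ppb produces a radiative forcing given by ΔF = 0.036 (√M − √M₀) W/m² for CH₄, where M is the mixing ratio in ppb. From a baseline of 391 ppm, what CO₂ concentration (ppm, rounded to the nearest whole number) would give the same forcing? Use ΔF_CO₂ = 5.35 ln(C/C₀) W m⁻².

CH₄ forcing: 0.036 × (√2659 − √752) = 0.036 × (51.5655 − 27.4226) = 0.036 × 24.1429 = 0.86914 W/m².
Set 5.35 ln(C/391) = 0.86914: ln(C/391) = 0.86914/5.35 = 0.16246, so C = 391 × e^0.16246 = 391 × 1.17640 = 459.97 ppm.

C ≈ 460 ppm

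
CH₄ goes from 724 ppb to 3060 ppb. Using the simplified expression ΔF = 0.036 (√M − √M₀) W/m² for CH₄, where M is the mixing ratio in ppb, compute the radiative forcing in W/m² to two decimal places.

ΔF = 1.02 W/m²

CH₄: 0.036 × (√3060 − √724) = 0.036 × (55.3173 − 26.9072) = 0.036 × 28.4101 = 1.0228 W/m².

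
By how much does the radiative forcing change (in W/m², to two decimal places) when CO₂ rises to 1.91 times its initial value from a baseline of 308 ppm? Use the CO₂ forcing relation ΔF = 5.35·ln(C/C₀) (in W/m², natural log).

ΔF = 5.35 × ln(1.91) = 5.35 × 0.64710 = 3.4620 W/m².

ΔF = 3.46 W/m²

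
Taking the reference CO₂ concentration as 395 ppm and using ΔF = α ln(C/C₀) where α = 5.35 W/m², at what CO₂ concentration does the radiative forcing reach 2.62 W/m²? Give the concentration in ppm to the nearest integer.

C ≈ 645 ppm

Set 5.35 ln(C/395) = 2.62, so ln(C/395) = 2.62/5.35 = 0.48972.
Then C/395 = e^0.48972 = 1.63186, giving C = 395 × 1.63186 = 644.58 ppm.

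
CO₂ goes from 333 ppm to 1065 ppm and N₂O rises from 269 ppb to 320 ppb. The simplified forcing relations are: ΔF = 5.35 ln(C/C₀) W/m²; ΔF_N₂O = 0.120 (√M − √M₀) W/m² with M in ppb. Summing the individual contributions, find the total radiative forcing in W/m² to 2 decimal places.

CO₂: 5.35 × ln(1065/333) = 5.35 × ln(3.19820) = 5.35 × 1.16259 = 6.2199 W/m².
N₂O: 0.120 × (√320 − √269) = 0.120 × (17.8885 − 16.4012) = 0.120 × 1.4873 = 0.1785 W/m².
Total ΔF = 6.2199 + 0.1785 = 6.3984 W/m².

ΔF = 6.40 W/m²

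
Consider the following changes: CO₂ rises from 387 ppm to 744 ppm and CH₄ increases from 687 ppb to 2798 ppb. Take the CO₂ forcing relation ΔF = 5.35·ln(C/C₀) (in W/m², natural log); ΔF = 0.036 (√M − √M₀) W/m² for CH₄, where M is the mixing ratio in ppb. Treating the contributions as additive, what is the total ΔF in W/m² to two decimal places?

ΔF = 4.46 W/m²

CO₂: 5.35 × ln(744/387) = 5.35 × ln(1.92248) = 5.35 × 0.65362 = 3.4969 W/m².
CH₄: 0.036 × (√2798 − √687) = 0.036 × (52.8961 − 26.2107) = 0.036 × 26.6854 = 0.9607 W/m².
Total ΔF = 3.4969 + 0.9607 = 4.4576 W/m².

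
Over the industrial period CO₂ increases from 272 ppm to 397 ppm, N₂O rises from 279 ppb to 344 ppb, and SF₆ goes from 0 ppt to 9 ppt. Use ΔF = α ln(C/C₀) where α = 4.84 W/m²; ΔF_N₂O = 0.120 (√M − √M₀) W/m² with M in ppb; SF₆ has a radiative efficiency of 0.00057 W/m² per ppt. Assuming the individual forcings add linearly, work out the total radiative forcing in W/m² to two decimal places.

ΔF = 2.06 W/m²

CO₂: 4.84 × ln(397/272) = 4.84 × ln(1.45956) = 4.84 × 0.37814 = 1.8302 W/m².
N₂O: 0.120 × (√344 − √279) = 0.120 × (18.5472 − 16.7033) = 0.120 × 1.8439 = 0.2213 W/m².
SF₆: ΔF = 0.00057 × (9 − 0) = 0.00057 × 9 = 0.0051 W/m².
Total ΔF = 1.8302 + 0.2213 + 0.0051 = 2.0566 W/m².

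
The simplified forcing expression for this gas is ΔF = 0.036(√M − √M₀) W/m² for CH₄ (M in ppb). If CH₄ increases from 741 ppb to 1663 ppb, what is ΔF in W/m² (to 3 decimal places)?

ΔF = 0.488 W/m²

CH₄: 0.036 × (√1663 − √741) = 0.036 × (40.7799 − 27.2213) = 0.036 × 13.5586 = 0.4881 W/m².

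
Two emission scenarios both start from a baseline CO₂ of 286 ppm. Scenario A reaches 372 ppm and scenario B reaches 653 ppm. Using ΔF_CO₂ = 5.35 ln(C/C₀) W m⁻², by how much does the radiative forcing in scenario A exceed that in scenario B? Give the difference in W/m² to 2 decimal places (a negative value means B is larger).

ΔF_A − ΔF_B = -3.01 W/m²

ΔF_A = 5.35 ln(372/286) = 5.35 × 0.26290 = 1.4065 W/m².
ΔF_B = 5.35 ln(653/286) = 5.35 × 0.82559 = 4.4169 W/m².
Difference: 1.4065 − 4.4169 = -3.0104 W/m².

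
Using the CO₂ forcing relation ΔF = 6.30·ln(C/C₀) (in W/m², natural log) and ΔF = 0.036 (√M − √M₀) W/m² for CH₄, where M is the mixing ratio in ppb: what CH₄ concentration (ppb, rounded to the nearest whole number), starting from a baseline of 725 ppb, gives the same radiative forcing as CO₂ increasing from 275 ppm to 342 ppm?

CO₂ forcing: 6.30 × ln(342/275) = 6.30 × 0.218040 = 1.37365 W/m².
Set 0.036(√M − √725) = 1.37365: √M = 1.37365/0.036 + √725 = 38.1569 + 26.9258 = 65.0827.
M = (65.0827)² = 4235.76 ppb.

M ≈ 4236 ppb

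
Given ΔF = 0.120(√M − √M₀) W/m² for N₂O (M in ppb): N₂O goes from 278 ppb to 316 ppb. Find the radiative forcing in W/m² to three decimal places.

N₂O: 0.120 × (√316 − √278) = 0.120 × (17.7764 − 16.6733) = 0.120 × 1.1031 = 0.1324 W/m².

ΔF = 0.132 W/m²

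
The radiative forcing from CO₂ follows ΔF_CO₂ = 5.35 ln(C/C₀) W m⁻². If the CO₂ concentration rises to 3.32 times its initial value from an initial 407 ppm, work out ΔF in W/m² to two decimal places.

ΔF = 6.42 W/m²

Because the forcing depends only on the ratio C/C₀, the initial concentration does not enter.
ΔF = 5.35 × ln(3.32) = 5.35 × 1.19996 = 6.4198 W/m².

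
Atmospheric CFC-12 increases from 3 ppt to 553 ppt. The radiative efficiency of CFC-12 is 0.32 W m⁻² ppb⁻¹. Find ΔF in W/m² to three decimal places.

CFC-12: Δ = 553 − 3 = 550 ppt = 0.550 ppb; ΔF = 0.32 × 0.550 = 0.1760 W/m².

ΔF = 0.176 W/m²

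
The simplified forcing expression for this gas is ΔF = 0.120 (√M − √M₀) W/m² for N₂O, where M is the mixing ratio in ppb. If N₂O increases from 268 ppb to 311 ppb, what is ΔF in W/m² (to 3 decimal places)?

N₂O: 0.120 × (√311 − √268) = 0.120 × (17.6352 − 16.3707) = 0.120 × 1.2645 = 0.1517 W/m².

ΔF = 0.152 W/m²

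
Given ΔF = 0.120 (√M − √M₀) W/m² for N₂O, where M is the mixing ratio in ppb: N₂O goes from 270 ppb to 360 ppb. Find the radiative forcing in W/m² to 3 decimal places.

ΔF = 0.305 W/m²

N₂O: 0.120 × (√360 − √270) = 0.120 × (18.9737 − 16.4317) = 0.120 × 2.5420 = 0.3050 W/m².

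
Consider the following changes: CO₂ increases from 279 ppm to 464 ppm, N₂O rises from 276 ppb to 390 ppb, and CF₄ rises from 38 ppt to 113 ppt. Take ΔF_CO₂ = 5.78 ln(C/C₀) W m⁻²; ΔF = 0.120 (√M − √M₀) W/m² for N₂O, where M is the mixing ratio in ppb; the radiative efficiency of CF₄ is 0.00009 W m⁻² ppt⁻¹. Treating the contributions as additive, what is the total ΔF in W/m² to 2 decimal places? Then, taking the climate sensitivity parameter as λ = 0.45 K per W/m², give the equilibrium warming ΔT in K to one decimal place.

CO₂: 5.78 × ln(464/279) = 5.78 × ln(1.66308) = 5.78 × 0.50867 = 2.9401 W/m².
N₂O: 0.120 × (√390 − √276) = 0.120 × (19.7484 − 16.6132) = 0.120 × 3.1352 = 0.3762 W/m².
CF₄: ΔF = 0.00009 × (113 − 38) = 0.00009 × 75 = 0.0068 W/m².
Total ΔF = 2.9401 + 0.3762 + 0.0068 = 3.3231 W/m².
ΔT = λ ΔF = 0.45 × 3.32 = 1.4940 K.

ΔF = 3.32 W/m²; ΔT = 1.5 K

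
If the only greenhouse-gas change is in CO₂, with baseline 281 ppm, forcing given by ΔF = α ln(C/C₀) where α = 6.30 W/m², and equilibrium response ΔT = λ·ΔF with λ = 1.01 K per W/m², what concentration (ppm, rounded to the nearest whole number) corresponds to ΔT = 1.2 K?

C ≈ 339 ppm

Required forcing: ΔF = ΔT/λ = 1.2/1.01 = 1.1881 W/m².
Then ln(C/281) = ΔF/6.30 = 1.1881/6.30 = 0.18859.
So C = 281 × e^0.18859 = 281 × 1.20755 = 339.32 ppm.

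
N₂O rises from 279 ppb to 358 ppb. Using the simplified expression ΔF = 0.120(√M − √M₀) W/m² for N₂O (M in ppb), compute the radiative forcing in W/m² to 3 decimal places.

ΔF = 0.266 W/m²

N₂O: 0.120 × (√358 − √279) = 0.120 × (18.9209 − 16.7033) = 0.120 × 2.2176 = 0.2661 W/m².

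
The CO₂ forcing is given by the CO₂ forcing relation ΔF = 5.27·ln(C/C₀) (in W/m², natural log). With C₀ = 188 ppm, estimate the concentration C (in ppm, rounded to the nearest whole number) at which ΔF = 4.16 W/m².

Set 5.27 ln(C/188) = 4.16, so ln(C/188) = 4.16/5.27 = 0.78937.
Then C/188 = e^0.78937 = 2.20201, giving C = 188 × 2.20201 = 413.98 ppm.

C ≈ 414 ppm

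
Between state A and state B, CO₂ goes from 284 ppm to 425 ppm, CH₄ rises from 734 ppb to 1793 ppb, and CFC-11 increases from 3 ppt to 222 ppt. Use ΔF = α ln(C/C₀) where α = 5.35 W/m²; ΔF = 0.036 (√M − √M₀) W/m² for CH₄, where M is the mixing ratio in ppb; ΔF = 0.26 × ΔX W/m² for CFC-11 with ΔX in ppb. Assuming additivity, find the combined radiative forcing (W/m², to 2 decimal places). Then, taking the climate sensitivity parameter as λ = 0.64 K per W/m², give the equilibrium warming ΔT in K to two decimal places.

ΔF = 2.76 W/m²; ΔT = 1.77 K

CO₂: 5.35 × ln(425/284) = 5.35 × ln(1.49648) = 5.35 × 0.40312 = 2.1567 W/m².
CH₄: 0.036 × (√1793 − √734) = 0.036 × (42.3438 − 27.0924) = 0.036 × 15.2514 = 0.5491 W/m².
CFC-11: Δ = 222 − 3 = 219 ppt = 0.219 ppb; ΔF = 0.26 × 0.219 = 0.0569 W/m².
Total ΔF = 2.1567 + 0.5491 + 0.0569 = 2.7627 W/m².
ΔT = λ ΔF = 0.64 × 2.76 = 1.7664 K.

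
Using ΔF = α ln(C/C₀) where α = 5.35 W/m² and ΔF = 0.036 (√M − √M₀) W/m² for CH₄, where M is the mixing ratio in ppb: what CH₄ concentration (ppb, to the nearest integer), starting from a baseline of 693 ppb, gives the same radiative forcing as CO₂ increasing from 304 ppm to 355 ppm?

M ≈ 2438 ppb

CO₂ forcing: 5.35 × ln(355/304) = 5.35 × 0.155090 = 0.82973 W/m².
Set 0.036(√M − √693) = 0.82973: √M = 0.82973/0.036 + √693 = 23.0481 + 26.3249 = 49.3730.
M = (49.3730)² = 2437.69 ppb.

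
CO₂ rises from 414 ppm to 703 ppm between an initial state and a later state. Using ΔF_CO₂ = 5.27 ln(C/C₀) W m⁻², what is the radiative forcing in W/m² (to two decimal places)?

ΔF = 2.79 W/m²

CO₂: 5.27 × ln(703/414) = 5.27 × ln(1.69807) = 5.27 × 0.52949 = 2.7904 W/m².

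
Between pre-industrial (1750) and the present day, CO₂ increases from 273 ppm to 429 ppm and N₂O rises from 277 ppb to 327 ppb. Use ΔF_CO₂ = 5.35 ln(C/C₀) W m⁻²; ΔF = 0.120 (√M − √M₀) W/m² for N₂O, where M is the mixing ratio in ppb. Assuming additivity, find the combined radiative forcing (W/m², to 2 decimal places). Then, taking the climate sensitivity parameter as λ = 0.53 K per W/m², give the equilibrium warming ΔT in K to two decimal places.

ΔF = 2.59 W/m²; ΔT = 1.37 K

CO₂: 5.35 × ln(429/273) = 5.35 × ln(1.57143) = 5.35 × 0.45199 = 2.4181 W/m².
N₂O: 0.120 × (√327 − √277) = 0.120 × (18.0831 − 16.6433) = 0.120 × 1.4398 = 0.1728 W/m².
Total ΔF = 2.4181 + 0.1728 = 2.5909 W/m².
ΔT = λ ΔF = 0.53 × 2.59 = 1.3727 K.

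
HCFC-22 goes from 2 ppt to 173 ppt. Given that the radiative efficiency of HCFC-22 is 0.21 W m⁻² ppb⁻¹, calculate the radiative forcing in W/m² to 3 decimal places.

ΔF = 0.036 W/m²

HCFC-22: Δ = 173 − 2 = 171 ppt = 0.171 ppb; ΔF = 0.21 × 0.171 = 0.0359 W/m².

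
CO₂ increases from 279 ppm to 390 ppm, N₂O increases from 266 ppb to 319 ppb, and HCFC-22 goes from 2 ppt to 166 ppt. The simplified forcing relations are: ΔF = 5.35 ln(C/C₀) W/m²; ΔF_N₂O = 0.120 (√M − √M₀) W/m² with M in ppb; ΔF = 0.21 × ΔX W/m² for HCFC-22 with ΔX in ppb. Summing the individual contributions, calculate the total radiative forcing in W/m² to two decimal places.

ΔF = 2.01 W/m²

CO₂: 5.35 × ln(390/279) = 5.35 × ln(1.39785) = 5.35 × 0.33494 = 1.7919 W/m².
N₂O: 0.120 × (√319 − √266) = 0.120 × (17.8606 − 16.3095) = 0.120 × 1.5511 = 0.1861 W/m².
HCFC-22: Δ = 166 − 2 = 164 ppt = 0.164 ppb; ΔF = 0.21 × 0.164 = 0.0344 W/m².
Total ΔF = 1.7919 + 0.1861 + 0.0344 = 2.0124 W/m².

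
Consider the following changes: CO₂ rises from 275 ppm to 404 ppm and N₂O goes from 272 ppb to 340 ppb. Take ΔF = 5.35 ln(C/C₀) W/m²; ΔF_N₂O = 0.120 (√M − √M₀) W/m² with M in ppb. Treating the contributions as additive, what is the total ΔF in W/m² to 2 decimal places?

ΔF = 2.29 W/m²

CO₂: 5.35 × ln(404/275) = 5.35 × ln(1.46909) = 5.35 × 0.38464 = 2.0578 W/m².
N₂O: 0.120 × (√340 − √272) = 0.120 × (18.4391 − 16.4924) = 0.120 × 1.9467 = 0.2336 W/m².
Total ΔF = 2.0578 + 0.2336 = 2.2914 W/m².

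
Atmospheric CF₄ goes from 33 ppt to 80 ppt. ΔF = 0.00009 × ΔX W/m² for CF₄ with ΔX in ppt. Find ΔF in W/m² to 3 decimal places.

CF₄: ΔF = 0.00009 × (80 − 33) = 0.00009 × 47 = 0.0042 W/m².

ΔF = 0.004 W/m²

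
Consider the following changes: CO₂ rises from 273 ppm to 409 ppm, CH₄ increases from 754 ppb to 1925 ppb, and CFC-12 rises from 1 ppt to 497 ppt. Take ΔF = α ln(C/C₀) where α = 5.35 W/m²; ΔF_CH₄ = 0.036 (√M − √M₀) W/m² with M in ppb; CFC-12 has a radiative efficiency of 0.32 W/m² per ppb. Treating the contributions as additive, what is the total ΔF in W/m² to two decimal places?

CO₂: 5.35 × ln(409/273) = 5.35 × ln(1.49817) = 5.35 × 0.40424 = 2.1627 W/m².
CH₄: 0.036 × (√1925 − √754) = 0.036 × (43.8748 − 27.4591) = 0.036 × 16.4157 = 0.5910 W/m².
CFC-12: Δ = 497 − 1 = 496 ppt = 0.496 ppb; ΔF = 0.32 × 0.496 = 0.1587 W/m².
Total ΔF = 2.1627 + 0.5910 + 0.1587 = 2.9124 W/m².

ΔF = 2.91 W/m²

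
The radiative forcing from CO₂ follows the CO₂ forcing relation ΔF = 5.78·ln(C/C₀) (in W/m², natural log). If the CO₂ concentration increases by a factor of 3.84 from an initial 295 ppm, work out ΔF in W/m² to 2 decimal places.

ΔF = 7.78 W/m²

ΔF = 5.78 × ln(3.84) = 5.78 × 1.34547 = 7.7768 W/m².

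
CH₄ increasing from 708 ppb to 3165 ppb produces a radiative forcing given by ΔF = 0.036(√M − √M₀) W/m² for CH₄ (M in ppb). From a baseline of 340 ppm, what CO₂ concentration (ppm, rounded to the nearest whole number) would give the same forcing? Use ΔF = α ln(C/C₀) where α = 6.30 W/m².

C ≈ 403 ppm

CH₄ forcing: 0.036 × (√3165 − √708) = 0.036 × (56.2583 − 26.6083) = 0.036 × 29.6500 = 1.06740 W/m².
Set 6.30 ln(C/340) = 1.06740: ln(C/340) = 1.06740/6.30 = 0.16943, so C = 340 × e^0.16943 = 340 × 1.18463 = 402.77 ppm.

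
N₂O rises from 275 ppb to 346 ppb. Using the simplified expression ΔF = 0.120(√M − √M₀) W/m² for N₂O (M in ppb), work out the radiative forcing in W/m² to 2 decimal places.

ΔF = 0.24 W/m²

N₂O: 0.120 × (√346 − √275) = 0.120 × (18.6011 − 16.5831) = 0.120 × 2.0180 = 0.2422 W/m².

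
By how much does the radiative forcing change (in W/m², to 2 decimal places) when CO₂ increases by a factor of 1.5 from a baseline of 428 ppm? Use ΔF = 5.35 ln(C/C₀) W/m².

Because the forcing depends only on the ratio C/C₀, the initial concentration does not enter.
ΔF = 5.35 × ln(1.5) = 5.35 × 0.40547 = 2.1693 W/m².

ΔF = 2.17 W/m²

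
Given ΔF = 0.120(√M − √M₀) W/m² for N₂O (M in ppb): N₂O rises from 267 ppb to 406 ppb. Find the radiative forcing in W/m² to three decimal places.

N₂O: 0.120 × (√406 − √267) = 0.120 × (20.1494 − 16.3401) = 0.120 × 3.8093 = 0.4571 W/m².

ΔF = 0.457 W/m²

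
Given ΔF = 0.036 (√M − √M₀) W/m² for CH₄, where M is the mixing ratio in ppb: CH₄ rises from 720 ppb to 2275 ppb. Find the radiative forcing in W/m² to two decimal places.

ΔF = 0.75 W/m²

CH₄: 0.036 × (√2275 − √720) = 0.036 × (47.6970 − 26.8328) = 0.036 × 20.8642 = 0.7511 W/m².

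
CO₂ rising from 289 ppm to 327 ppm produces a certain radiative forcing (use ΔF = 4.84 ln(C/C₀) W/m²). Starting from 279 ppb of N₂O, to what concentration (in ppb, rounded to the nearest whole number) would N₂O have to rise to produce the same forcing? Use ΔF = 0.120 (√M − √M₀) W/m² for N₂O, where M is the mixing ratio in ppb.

M ≈ 470 ppb

CO₂ forcing: 4.84 × ln(327/289) = 4.84 × 0.123533 = 0.59790 W/m².
Set 0.120(√M − √279) = 0.59790: √M = 0.59790/0.120 + √279 = 4.9825 + 16.7033 = 21.6858.
M = (21.6858)² = 470.27 ppb.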